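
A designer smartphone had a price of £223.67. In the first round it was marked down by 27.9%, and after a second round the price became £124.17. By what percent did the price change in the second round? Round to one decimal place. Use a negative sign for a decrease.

After the first round: £223.67 × 0.721 = £161.26607.
Second-round multiplier: £124.17 ÷ £161.26607 ≈ 0.76997.
That is a change of -23.0%.

-23.0%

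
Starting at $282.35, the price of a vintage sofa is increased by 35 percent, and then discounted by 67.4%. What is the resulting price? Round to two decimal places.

35% increase: $282.35 × 1.35 = $381.1725.
Apply the 67.4% decrease: $381.1725 × 0.326 = $124.262235 ≈ $124.26.

$124.26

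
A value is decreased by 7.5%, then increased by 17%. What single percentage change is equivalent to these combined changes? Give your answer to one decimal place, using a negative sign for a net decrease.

The combined multiplier is 0.925 × 1.17 = 1.08225.
That corresponds to an increase of 8.2%.

8.2%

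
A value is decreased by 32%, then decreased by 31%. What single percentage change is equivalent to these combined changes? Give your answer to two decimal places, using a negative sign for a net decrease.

-53.08%

The combined multiplier is 0.68 × 0.69 = 0.4692.
That corresponds to a decrease of 53.08%.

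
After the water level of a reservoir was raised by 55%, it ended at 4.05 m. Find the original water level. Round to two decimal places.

2.61 m

The overall multiplier applied was 1.55.
So the original water level was 4.05 ÷ 1.55 ≈ 2.61 m.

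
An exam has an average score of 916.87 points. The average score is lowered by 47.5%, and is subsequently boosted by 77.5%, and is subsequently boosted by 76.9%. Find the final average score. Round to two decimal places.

After the 47.5% decrease: 916.87 × 0.525 = 481.35675.
Apply the 77.5% increase: 481.35675 × 1.775 = 854.40823125.
Apply the 76.9% increase: 854.40823125 × 1.769 = 1511.44816108125 ≈ 1511.45.

1511.45 points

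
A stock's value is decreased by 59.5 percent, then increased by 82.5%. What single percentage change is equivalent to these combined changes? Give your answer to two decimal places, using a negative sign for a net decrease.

A 59.5% decrease multiplies by 0.405.
Then an 82.5% increase: 0.405 × 1.825 = 0.739125.
Overall factor 0.739125, i.e. -26.09%.

-26.09%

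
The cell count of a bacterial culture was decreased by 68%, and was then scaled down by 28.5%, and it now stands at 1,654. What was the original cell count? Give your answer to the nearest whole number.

The overall multiplier applied was 0.32 × 0.715 = 0.2288.
So the original cell count was 1,654 ÷ 0.2288 ≈ 7,229.

7,229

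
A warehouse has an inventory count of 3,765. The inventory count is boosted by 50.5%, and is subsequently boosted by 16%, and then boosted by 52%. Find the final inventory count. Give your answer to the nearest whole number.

9,991

After the 50.5% increase: 3,765 × 1.505 = 5666.325.
16% increase: 5666.325 × 1.16 = 6572.937.
After the 52% increase: 6572.937 × 1.52 = 9990.86424 ≈ 9,991.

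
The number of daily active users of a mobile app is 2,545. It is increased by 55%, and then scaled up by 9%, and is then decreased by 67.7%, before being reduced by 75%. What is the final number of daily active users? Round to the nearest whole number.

Each change multiplies by a factor: 1.55 × 1.09 × 0.323 × 0.25 = 0.136427125.
2,545 × 0.136427125 = 347.207033125 ≈ 347.

347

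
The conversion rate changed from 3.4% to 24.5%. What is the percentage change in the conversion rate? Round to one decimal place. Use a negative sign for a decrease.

The change is 24.5 − 3.4 = 21.1 percentage points.
Relative to the original 3.4%, that is 21.1 ÷ 3.4 ≈ 620.6%.

620.6%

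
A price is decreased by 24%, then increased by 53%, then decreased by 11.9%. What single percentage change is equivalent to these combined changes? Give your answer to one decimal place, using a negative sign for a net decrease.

2.4%

The combined multiplier is 0.76 × 1.53 × 0.881 = 1.0244268.
That corresponds to an increase of 2.4%.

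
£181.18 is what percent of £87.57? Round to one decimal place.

£181.18 ÷ £87.57 ≈ 206.9%.

206.9%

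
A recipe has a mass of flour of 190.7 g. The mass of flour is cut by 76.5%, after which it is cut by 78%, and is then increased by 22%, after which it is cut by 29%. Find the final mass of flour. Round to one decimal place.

Each change multiplies by a factor: 0.235 × 0.22 × 1.22 × 0.71 = 0.04478254.
190.7 × 0.04478254 = 8.540030378 ≈ 8.5.

8.5 g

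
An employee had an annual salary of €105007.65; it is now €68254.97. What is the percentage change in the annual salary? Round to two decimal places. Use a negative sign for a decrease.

Change: €68254.97 − €105007.65 = -€36752.68.
Relative to the original: -€36752.68 ÷ €105007.65 ≈ -35.00%.

-35.00%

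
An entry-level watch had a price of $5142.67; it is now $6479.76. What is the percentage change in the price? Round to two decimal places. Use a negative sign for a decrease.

26.00%

Change: $6479.76 − $5142.67 = $1337.09.
Relative to the original: $1337.09 ÷ $5142.67 ≈ 26.00%.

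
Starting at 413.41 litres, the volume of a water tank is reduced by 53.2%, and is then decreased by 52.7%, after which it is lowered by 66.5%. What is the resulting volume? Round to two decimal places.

53.2% decrease: 413.41 × 0.468 = 193.47588.
52.7% decrease: 193.47588 × 0.473 = 91.51409124.
Apply the 66.5% decrease: 91.51409124 × 0.335 = 30.6572205654 ≈ 30.66.

30.66 litres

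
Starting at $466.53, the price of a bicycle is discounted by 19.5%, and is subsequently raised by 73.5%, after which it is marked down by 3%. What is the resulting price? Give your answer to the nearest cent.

$632.04

Each change multiplies by a factor: 0.805 × 1.735 × 0.97 = 1.35477475.
$466.53 × 1.35477475 = $632.0430641175 ≈ $632.04.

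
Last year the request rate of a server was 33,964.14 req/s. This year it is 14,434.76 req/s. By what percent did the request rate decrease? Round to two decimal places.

57.50%

Change: 14,434.76 − 33,964.14 = -19,529.38.
Relative to the original: -19,529.38 ÷ 33,964.14 ≈ -57.50%.
So the request rate decreased by 57.50%.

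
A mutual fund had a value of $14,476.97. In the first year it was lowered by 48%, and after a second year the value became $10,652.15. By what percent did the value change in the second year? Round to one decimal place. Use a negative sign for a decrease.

After the first year: $14,476.97 × 0.52 = $7528.0244.
Second-year multiplier: $10,652.15 ÷ $7528.0244 ≈ 1.415.
That is a change of 41.5%.

41.5%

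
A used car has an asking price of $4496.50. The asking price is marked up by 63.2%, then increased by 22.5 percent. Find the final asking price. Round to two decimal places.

$8989.40

Each change multiplies by a factor: 1.632 × 1.225 = 1.9992.
$4496.50 × 1.9992 = $8989.4028 ≈ $8989.40.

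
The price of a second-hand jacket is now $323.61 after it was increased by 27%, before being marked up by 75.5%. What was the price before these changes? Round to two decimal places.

$145.19

The overall multiplier applied was 1.27 × 1.755 = 2.22885.
So the original price was $323.61 ÷ 2.22885 ≈ $145.19.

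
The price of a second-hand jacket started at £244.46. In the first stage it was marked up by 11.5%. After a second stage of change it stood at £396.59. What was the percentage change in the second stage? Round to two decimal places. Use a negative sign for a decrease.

After the first stage: £244.46 × 1.115 = £272.5729.
Second-stage multiplier: £396.59 ÷ £272.5729 ≈ 1.454987.
That is a change of 45.50%.

45.50%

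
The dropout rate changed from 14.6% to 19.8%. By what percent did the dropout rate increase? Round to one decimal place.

35.6%

The change is 19.8 − 14.6 = 5.2 percentage points.
Relative to the original 14.6%, that is 5.2 ÷ 14.6 ≈ 35.6%.
So the dropout rate rose by 35.6%.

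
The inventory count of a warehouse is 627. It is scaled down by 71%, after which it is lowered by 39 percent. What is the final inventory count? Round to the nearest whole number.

Apply the 71% decrease: 627 × 0.29 = 181.83.
After the 39% decrease: 181.83 × 0.61 = 110.9163 ≈ 111.

111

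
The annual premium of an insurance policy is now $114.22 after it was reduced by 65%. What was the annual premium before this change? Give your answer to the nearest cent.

$326.34

The overall multiplier applied was 0.35.
So the original annual premium was $114.22 ÷ 0.35 ≈ $326.34.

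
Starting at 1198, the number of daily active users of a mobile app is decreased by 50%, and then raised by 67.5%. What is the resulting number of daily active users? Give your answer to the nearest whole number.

Each change multiplies by a factor: 0.5 × 1.675 = 0.8375.
1198 × 0.8375 = 1003.325 ≈ 1003.

1003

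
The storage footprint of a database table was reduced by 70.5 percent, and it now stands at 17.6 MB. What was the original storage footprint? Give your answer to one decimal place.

59.7 MB

The overall multiplier applied was 0.295.
So the original storage footprint was 17.6 ÷ 0.295 ≈ 59.7 MB.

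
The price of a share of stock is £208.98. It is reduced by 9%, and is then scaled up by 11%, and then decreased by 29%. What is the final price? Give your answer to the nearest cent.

£149.87

Each change multiplies by a factor: 0.91 × 1.11 × 0.71 = 0.717171.
£208.98 × 0.717171 = £149.87439558 ≈ £149.87.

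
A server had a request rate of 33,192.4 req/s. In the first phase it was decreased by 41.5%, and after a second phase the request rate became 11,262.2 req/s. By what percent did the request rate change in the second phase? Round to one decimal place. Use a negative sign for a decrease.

After the first phase: 33,192.4 × 0.585 = 19417.554.
Second-phase multiplier: 11,262.2 ÷ 19417.554 ≈ 0.58.
That is a change of -42.0%.

-42.0%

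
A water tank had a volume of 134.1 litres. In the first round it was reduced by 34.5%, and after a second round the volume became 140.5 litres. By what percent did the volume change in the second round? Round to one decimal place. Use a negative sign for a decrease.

After the first round: 134.1 × 0.655 = 87.8355.
Second-round multiplier: 140.5 ÷ 87.8355 ≈ 1.59958.
That is a change of 60.0%.

60.0%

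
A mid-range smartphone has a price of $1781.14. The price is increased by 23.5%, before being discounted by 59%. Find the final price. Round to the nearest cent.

$901.88

Apply the 23.5% increase: $1781.14 × 1.235 = $2199.7079.
Apply the 59% decrease: $2199.7079 × 0.41 = $901.880239 ≈ $901.88.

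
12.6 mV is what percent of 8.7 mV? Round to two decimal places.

144.83%

12.6 mV ÷ 8.7 mV ≈ 144.83%.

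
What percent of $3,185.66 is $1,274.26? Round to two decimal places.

40.00%

$1,274.26 ÷ $3,185.66 ≈ 40.00%.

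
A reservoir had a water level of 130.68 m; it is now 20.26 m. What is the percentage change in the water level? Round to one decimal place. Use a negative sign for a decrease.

Change: 20.26 − 130.68 = -110.42.
Relative to the original: -110.42 ÷ 130.68 ≈ -84.5%.

-84.5%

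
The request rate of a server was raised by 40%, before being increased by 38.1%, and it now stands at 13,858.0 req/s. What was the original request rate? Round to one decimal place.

Undoing the 38.1% increase: 13,858.0 ÷ 1.381 ≈ 10034.757422.
Undoing the 40% increase: 10034.757422 ÷ 1.4 ≈ 7,167.7 req/s.

7,167.7 req/s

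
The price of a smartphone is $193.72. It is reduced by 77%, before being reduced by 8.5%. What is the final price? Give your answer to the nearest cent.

77% decrease: $193.72 × 0.23 = $44.5556.
8.5% decrease: $44.5556 × 0.915 = $40.768374 ≈ $40.77.

$40.77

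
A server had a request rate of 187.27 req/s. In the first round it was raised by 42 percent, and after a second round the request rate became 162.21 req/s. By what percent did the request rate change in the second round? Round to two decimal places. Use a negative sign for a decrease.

After the first round: 187.27 × 1.42 = 265.9234.
Second-round multiplier: 162.21 ÷ 265.9234 ≈ 0.609988.
That is a change of -39.00%.

-39.00%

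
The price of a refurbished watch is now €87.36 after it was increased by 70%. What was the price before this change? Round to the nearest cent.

The overall multiplier applied was 1.7.
So the original price was €87.36 ÷ 1.7 ≈ €51.39.

€51.39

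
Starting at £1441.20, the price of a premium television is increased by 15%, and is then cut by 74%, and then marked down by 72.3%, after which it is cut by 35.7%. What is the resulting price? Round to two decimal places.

£76.75

15% increase: £1441.20 × 1.15 = £1657.38.
Apply the 74% decrease: £1657.38 × 0.26 = £430.9188.
After the 72.3% decrease: £430.9188 × 0.277 = £119.3645076.
35.7% decrease: £119.3645076 × 0.643 = £76.7513783868 ≈ £76.75.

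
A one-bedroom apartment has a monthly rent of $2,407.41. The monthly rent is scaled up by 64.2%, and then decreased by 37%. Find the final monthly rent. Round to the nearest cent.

$2,490.37

Apply the 64.2% increase: $2,407.41 × 1.642 = $3952.96722.
37% decrease: $3952.96722 × 0.63 = $2490.3693486 ≈ $2,490.37.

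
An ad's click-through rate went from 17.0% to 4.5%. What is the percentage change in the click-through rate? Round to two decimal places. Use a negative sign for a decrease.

The change is 4.5 − 17.0 = -12.5 percentage points.
Relative to the original 17.0%, that is -12.5 ÷ 17.0 ≈ -73.53%.

-73.53%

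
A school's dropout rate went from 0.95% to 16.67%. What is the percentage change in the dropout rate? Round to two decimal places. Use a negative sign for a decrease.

1654.74%

The change is 16.67 − 0.95 = 15.72 percentage points.
Relative to the original 0.95%, that is 15.72 ÷ 0.95 ≈ 1654.74%.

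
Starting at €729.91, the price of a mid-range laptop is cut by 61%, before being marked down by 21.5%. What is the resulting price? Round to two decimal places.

€223.46

After the 61% decrease: €729.91 × 0.39 = €284.6649.
Apply the 21.5% decrease: €284.6649 × 0.785 = €223.4619465 ≈ €223.46.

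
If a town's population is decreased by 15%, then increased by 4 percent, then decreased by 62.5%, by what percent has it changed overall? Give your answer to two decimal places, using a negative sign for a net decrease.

-66.85%

The combined multiplier is 0.85 × 1.04 × 0.375 = 0.3315.
That corresponds to a decrease of 66.85%.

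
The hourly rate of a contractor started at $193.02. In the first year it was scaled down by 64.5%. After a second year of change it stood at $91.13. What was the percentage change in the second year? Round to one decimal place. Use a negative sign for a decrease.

After the first year: $193.02 × 0.355 = $68.5221.
Second-year multiplier: $91.13 ÷ $68.5221 ≈ 1.32994.
That is a change of 33.0%.

33.0%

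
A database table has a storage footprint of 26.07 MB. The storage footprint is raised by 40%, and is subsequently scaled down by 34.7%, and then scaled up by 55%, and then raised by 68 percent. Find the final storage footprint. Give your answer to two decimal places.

After the 40% increase: 26.07 × 1.4 = 36.498.
34.7% decrease: 36.498 × 0.653 = 23.833194.
Apply the 55% increase: 23.833194 × 1.55 = 36.9414507.
Apply the 68% increase: 36.9414507 × 1.68 = 62.061637176 ≈ 62.06.

62.06 MB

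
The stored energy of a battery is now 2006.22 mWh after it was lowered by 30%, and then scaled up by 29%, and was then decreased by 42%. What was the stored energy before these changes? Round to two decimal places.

The overall multiplier applied was 0.7 × 1.29 × 0.58 = 0.52374.
So the original stored energy was 2006.22 ÷ 0.52374 ≈ 3830.56 mWh.

3830.56 mWh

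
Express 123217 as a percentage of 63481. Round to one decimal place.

123217 ÷ 63481 ≈ 194.1%.

194.1%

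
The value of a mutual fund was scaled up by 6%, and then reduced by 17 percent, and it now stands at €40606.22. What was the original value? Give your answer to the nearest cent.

The overall multiplier applied was 1.06 × 0.83 = 0.8798.
So the original value was €40606.22 ÷ 0.8798 ≈ €46153.92.

€46153.92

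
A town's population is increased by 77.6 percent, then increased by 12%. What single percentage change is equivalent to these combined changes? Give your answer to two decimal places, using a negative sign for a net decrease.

The combined multiplier is 1.776 × 1.12 = 1.98912.
That corresponds to an increase of 98.91%.

98.91%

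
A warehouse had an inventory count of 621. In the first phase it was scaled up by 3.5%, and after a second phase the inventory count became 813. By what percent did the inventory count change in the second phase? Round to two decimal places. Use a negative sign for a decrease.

26.49%

After the first phase: 621 × 1.035 = 642.735.
Second-phase multiplier: 813 ÷ 642.735 ≈ 1.264907.
That is a change of 26.49%.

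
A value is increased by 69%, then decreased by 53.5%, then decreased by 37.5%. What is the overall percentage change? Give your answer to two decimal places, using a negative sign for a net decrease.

-50.88%

The combined multiplier is 1.69 × 0.465 × 0.625 = 0.49115625.
That corresponds to a decrease of 50.88%.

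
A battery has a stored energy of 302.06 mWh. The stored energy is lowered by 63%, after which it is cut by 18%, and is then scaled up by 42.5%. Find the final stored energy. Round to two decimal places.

Each change multiplies by a factor: 0.37 × 0.82 × 1.425 = 0.432345.
302.06 × 0.432345 = 130.5941307 ≈ 130.59.

130.59 mWh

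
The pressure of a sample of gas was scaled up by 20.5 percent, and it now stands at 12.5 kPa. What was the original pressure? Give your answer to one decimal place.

10.4 kPa

The overall multiplier applied was 1.205.
So the original pressure was 12.5 ÷ 1.205 ≈ 10.4 kPa.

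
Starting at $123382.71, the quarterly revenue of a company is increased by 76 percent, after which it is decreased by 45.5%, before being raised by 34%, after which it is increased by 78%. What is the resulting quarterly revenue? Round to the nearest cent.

Each change multiplies by a factor: 1.76 × 0.545 × 1.34 × 1.78 = 2.28788384.
$123382.71 × 2.28788384 = $282285.3083444064 ≈ $282285.31.

$282285.31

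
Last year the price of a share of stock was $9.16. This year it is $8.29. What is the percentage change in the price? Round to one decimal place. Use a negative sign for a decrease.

-9.5%

Change: $8.29 − $9.16 = -$0.87.
Relative to the original: -$0.87 ÷ $9.16 ≈ -9.5%.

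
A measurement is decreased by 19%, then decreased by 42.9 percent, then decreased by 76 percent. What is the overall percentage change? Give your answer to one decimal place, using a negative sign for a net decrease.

The combined multiplier is 0.81 × 0.571 × 0.24 = 0.1110024.
That corresponds to a decrease of 88.9%.

-88.9%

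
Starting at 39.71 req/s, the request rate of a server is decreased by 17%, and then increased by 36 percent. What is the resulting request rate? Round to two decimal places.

44.82 req/s

Each change multiplies by a factor: 0.83 × 1.36 = 1.1288.
39.71 × 1.1288 = 44.824648 ≈ 44.82.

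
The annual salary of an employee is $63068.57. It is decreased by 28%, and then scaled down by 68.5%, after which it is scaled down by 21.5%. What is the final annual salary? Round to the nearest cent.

$11228.60

28% decrease: $63068.57 × 0.72 = $45409.3704.
68.5% decrease: $45409.3704 × 0.315 = $14303.951676.
21.5% decrease: $14303.951676 × 0.785 = $11228.60206566 ≈ $11228.60.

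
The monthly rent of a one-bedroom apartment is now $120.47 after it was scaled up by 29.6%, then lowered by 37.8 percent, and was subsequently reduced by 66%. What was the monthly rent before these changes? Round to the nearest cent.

Undoing the 66% decrease: $120.47 ÷ 0.34 ≈ $354.323529.
Undoing the 37.8% decrease: $354.323529 ÷ 0.622 ≈ $569.651976.
Undoing the 29.6% increase: $569.651976 ÷ 1.296 ≈ $439.55.

$439.55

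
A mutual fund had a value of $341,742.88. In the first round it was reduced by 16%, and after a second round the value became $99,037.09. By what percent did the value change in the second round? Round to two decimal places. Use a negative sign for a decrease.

-65.50%

After the first round: $341,742.88 × 0.84 = $287064.0192.
Second-round multiplier: $99,037.09 ÷ $287064.0192 ≈ 0.345.
That is a change of -65.50%.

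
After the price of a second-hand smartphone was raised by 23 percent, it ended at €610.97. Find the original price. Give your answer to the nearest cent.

€496.72

The overall multiplier applied was 1.23.
So the original price was €610.97 ÷ 1.23 ≈ €496.72.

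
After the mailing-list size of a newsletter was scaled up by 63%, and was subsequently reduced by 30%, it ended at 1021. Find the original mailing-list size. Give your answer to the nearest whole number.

895

Undoing the 30% decrease: 1021 ÷ 0.7 ≈ 1458.571429.
Undoing the 63% increase: 1458.571429 ÷ 1.63 ≈ 895.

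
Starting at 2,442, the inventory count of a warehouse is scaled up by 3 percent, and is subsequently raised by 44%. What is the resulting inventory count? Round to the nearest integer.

Apply the 3% increase: 2,442 × 1.03 = 2515.26.
44% increase: 2515.26 × 1.44 = 3621.9744 ≈ 3,622.

3,622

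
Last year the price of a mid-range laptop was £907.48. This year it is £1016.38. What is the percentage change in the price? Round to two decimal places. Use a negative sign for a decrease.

12.00%

Change: £1016.38 − £907.48 = £108.90.
Relative to the original: £108.90 ÷ £907.48 ≈ 12.00%.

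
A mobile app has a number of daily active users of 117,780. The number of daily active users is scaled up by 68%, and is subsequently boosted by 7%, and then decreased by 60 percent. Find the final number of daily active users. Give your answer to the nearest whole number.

Each change multiplies by a factor: 1.68 × 1.07 × 0.4 = 0.71904.
117,780 × 0.71904 = 84688.5312 ≈ 84,689.

84,689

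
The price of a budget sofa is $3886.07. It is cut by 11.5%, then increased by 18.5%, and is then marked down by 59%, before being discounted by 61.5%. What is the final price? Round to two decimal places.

$643.30

11.5% decrease: $3886.07 × 0.885 = $3439.17195.
18.5% increase: $3439.17195 × 1.185 = $4075.41876075.
After the 59% decrease: $4075.41876075 × 0.41 = $1670.9216919075.
Apply the 61.5% decrease: $1670.9216919075 × 0.385 = $643.3048513843875 ≈ $643.30.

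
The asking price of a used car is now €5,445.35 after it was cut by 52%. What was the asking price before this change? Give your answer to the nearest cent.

€11,344.48

The overall multiplier applied was 0.48.
So the original asking price was €5,445.35 ÷ 0.48 ≈ €11,344.48.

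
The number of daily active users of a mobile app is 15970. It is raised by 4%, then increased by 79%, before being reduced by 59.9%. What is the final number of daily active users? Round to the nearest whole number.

11922

Each change multiplies by a factor: 1.04 × 1.79 × 0.401 = 0.7465016.
15970 × 0.7465016 = 11921.630552 ≈ 11922.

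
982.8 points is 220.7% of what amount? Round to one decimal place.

982.8 points ÷ 2.207 ≈ 445.3 points.

445.3 points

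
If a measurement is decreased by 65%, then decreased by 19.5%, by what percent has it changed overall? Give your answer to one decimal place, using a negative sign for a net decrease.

The combined multiplier is 0.35 × 0.805 = 0.28175.
That corresponds to a decrease of 71.8%.

-71.8%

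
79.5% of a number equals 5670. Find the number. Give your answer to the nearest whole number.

7132

5670 ÷ 0.795 ≈ 7132.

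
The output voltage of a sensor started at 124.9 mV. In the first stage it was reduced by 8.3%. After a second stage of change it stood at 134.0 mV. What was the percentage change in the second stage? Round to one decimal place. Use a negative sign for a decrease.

17.0%

After the first stage: 124.9 × 0.917 = 114.5333.
Second-stage multiplier: 134.0 ÷ 114.5333 ≈ 1.16997.
That is a change of 17.0%.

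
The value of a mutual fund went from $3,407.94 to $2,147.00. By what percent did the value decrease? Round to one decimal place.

37.0%

Change: $2,147.00 − $3,407.94 = -$1,260.94.
Relative to the original: -$1,260.94 ÷ $3,407.94 ≈ -37.0%.
So the value decreased by 37.0%.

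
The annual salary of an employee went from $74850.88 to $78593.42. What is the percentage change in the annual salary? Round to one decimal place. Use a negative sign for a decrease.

5.0%

Change: $78593.42 − $74850.88 = $3742.54.
Relative to the original: $3742.54 ÷ $74850.88 ≈ 5.0%.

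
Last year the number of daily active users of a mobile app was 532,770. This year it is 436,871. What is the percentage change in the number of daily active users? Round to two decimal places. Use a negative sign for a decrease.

Change: 436,871 − 532,770 = -95,899.
Relative to the original: -95,899 ÷ 532,770 ≈ -18.00%.

-18.00%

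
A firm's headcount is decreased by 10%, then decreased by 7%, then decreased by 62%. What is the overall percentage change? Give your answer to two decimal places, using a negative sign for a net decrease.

A 10% decrease multiplies by 0.9.
Then a 7% decrease: 0.9 × 0.93 = 0.837.
Then a 62% decrease: 0.837 × 0.38 = 0.31806.
Overall factor 0.31806, i.e. -68.19%.

-68.19%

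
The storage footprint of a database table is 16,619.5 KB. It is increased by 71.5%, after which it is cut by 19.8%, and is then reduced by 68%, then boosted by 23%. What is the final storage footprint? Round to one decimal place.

71.5% increase: 16,619.5 × 1.715 = 28502.4425.
Apply the 19.8% decrease: 28502.4425 × 0.802 = 22858.958885.
Apply the 68% decrease: 22858.958885 × 0.32 = 7314.8668432.
After the 23% increase: 7314.8668432 × 1.23 = 8997.286217136 ≈ 8,997.3.

8,997.3 KB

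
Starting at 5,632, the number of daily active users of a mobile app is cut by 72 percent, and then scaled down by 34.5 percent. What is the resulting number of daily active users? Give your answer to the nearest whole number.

1,033

After the 72% decrease: 5,632 × 0.28 = 1576.96.
34.5% decrease: 1576.96 × 0.655 = 1032.9088 ≈ 1,033.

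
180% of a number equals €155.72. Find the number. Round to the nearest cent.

€86.51

€155.72 ÷ 1.8 ≈ €86.51.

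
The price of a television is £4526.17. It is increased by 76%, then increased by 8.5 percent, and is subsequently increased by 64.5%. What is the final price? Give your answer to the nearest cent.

Each change multiplies by a factor: 1.76 × 1.085 × 1.645 = 3.141292.
£4526.17 × 3.141292 = £14218.02161164 ≈ £14218.02.

£14218.02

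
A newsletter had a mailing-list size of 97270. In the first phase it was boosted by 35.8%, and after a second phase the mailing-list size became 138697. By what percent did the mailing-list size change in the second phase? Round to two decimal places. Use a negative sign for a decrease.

After the first phase: 97270 × 1.358 = 132092.66.
Second-phase multiplier: 138697 ÷ 132092.66 ≈ 1.049998.
That is a change of 5.00%.

5.00%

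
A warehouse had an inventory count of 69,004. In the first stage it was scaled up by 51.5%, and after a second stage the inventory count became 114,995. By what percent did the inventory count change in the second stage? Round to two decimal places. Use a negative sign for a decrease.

10.00%

After the first stage: 69,004 × 1.515 = 104541.06.
Second-stage multiplier: 114,995 ÷ 104541.06 ≈ 1.099998.
That is a change of 10.00%.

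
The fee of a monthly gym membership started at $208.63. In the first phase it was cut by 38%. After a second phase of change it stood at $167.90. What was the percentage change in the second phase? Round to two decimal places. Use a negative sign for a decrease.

29.80%

After the first phase: $208.63 × 0.62 = $129.3506.
Second-phase multiplier: $167.90 ÷ $129.3506 ≈ 1.298023.
That is a change of 29.80%.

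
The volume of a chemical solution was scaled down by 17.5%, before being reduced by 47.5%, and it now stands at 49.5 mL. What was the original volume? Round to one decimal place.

114.3 mL

The overall multiplier applied was 0.825 × 0.525 = 0.433125.
So the original volume was 49.5 ÷ 0.433125 ≈ 114.3 mL.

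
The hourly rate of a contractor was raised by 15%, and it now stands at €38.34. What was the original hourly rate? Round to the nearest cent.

€33.34

The overall multiplier applied was 1.15.
So the original hourly rate was €38.34 ÷ 1.15 ≈ €33.34.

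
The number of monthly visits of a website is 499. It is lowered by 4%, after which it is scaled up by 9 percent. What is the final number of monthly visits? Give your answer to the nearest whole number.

Apply the 4% decrease: 499 × 0.96 = 479.04.
Apply the 9% increase: 479.04 × 1.09 = 522.1536 ≈ 522.

522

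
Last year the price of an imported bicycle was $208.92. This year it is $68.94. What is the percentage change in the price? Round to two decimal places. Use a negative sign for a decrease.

Change: $68.94 − $208.92 = -$139.98.
Relative to the original: -$139.98 ÷ $208.92 ≈ -67.00%.

-67.00%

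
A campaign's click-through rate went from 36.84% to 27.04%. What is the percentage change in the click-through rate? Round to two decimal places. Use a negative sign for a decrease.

-26.60%

The change is 27.04 − 36.84 = -9.80 percentage points.
Relative to the original 36.84%, that is -9.80 ÷ 36.84 ≈ -26.60%.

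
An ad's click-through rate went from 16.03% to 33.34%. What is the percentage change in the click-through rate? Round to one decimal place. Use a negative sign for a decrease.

The change is 33.34 − 16.03 = 17.31 percentage points.
Relative to the original 16.03%, that is 17.31 ÷ 16.03 ≈ 108.0%.

108.0%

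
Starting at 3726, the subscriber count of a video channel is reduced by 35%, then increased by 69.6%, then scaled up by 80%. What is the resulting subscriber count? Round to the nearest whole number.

7394

Each change multiplies by a factor: 0.65 × 1.696 × 1.8 = 1.98432.
3726 × 1.98432 = 7393.57632 ≈ 7394.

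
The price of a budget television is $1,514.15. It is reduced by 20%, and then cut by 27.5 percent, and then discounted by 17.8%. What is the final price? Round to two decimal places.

Apply the 20% decrease: $1,514.15 × 0.8 = $1211.32.
27.5% decrease: $1211.32 × 0.725 = $878.207.
After the 17.8% decrease: $878.207 × 0.822 = $721.886154 ≈ $721.89.

$721.89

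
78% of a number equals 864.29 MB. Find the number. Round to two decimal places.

864.29 MB ÷ 0.78 ≈ 1108.06 MB.

1108.06 MB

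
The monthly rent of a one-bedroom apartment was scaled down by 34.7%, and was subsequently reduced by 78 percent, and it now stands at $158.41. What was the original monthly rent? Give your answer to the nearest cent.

The overall multiplier applied was 0.653 × 0.22 = 0.14366.
So the original monthly rent was $158.41 ÷ 0.14366 ≈ $1,102.67.

$1,102.67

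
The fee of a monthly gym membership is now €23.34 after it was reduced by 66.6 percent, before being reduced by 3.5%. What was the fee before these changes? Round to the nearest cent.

€72.41

The overall multiplier applied was 0.334 × 0.965 = 0.32231.
So the original fee was €23.34 ÷ 0.32231 ≈ €72.41.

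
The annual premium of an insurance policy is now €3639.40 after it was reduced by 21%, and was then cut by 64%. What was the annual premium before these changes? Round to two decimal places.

The overall multiplier applied was 0.79 × 0.36 = 0.2844.
So the original annual premium was €3639.40 ÷ 0.2844 ≈ €12796.77.

€12796.77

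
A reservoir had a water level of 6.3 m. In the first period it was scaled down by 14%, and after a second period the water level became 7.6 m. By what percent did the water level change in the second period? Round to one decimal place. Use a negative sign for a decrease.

After the first period: 6.3 × 0.86 = 5.418.
Second-period multiplier: 7.6 ÷ 5.418 ≈ 1.40273.
That is a change of 40.3%.

40.3%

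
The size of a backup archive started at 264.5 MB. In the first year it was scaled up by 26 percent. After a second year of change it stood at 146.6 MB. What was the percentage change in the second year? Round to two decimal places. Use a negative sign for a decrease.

-56.01%

After the first year: 264.5 × 1.26 = 333.27.
Second-year multiplier: 146.6 ÷ 333.27 ≈ 0.439884.
That is a change of -56.01%.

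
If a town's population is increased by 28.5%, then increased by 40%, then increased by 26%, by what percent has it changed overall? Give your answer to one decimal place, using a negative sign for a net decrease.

126.7%

The combined multiplier is 1.285 × 1.4 × 1.26 = 2.26674.
That corresponds to an increase of 126.7%.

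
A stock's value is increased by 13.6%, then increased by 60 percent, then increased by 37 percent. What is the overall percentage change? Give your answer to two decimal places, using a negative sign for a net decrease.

149.01%

The combined multiplier is 1.136 × 1.6 × 1.37 = 2.490112.
That corresponds to an increase of 149.01%.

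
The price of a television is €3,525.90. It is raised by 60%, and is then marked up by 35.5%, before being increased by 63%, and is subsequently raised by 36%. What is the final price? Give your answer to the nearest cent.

€16,945.55

60% increase: €3,525.90 × 1.6 = €5641.44.
After the 35.5% increase: €5641.44 × 1.355 = €7644.1512.
Apply the 63% increase: €7644.1512 × 1.63 = €12459.966456.
Apply the 36% increase: €12459.966456 × 1.36 = €16945.55438016 ≈ €16,945.55.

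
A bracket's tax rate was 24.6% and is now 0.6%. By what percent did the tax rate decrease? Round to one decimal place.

97.6%

The change is 0.6 − 24.6 = -24.0 percentage points.
Relative to the original 24.6%, that is -24.0 ÷ 24.6 ≈ -97.6%.
So the tax rate fell by 97.6%.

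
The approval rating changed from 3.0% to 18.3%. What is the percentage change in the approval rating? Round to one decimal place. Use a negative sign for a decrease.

The change is 18.3 − 3.0 = 15.3 percentage points.
Relative to the original 3.0%, that is 15.3 ÷ 3.0 = 510.0%.

510.0%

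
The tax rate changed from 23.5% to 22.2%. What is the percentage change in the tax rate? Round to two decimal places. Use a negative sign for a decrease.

-5.53%

The change is 22.2 − 23.5 = -1.3 percentage points.
Relative to the original 23.5%, that is -1.3 ÷ 23.5 ≈ -5.53%.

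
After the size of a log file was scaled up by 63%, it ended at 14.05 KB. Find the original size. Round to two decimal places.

The overall multiplier applied was 1.63.
So the original size was 14.05 ÷ 1.63 ≈ 8.62 KB.

8.62 KB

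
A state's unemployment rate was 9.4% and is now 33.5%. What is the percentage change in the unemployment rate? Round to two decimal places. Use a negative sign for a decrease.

The change is 33.5 − 9.4 = 24.1 percentage points.
Relative to the original 9.4%, that is 24.1 ÷ 9.4 ≈ 256.38%.

256.38%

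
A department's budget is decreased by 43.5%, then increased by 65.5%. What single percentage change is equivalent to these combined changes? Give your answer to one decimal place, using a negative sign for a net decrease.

The combined multiplier is 0.565 × 1.655 = 0.935075.
That corresponds to a decrease of 6.5%.

-6.5%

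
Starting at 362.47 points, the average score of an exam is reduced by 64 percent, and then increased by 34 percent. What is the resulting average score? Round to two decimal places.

174.86 points

Each change multiplies by a factor: 0.36 × 1.34 = 0.4824.
362.47 × 0.4824 = 174.855528 ≈ 174.86.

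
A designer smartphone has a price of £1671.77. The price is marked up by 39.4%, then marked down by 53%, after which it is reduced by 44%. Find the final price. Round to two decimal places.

£613.37

Each change multiplies by a factor: 1.394 × 0.47 × 0.56 = 0.3669008.
£1671.77 × 0.3669008 = £613.373750416 ≈ £613.37.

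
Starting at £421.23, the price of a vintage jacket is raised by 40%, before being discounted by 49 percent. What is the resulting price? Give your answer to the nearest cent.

Each change multiplies by a factor: 1.4 × 0.51 = 0.714.
£421.23 × 0.714 = £300.75822 ≈ £300.76.

£300.76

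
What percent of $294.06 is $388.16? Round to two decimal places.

132.00%

$388.16 ÷ $294.06 ≈ 132.00%.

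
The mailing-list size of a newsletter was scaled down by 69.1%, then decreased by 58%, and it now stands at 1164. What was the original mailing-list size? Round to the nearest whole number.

Undoing the 58% decrease: 1164 ÷ 0.42 ≈ 2771.428571.
Undoing the 69.1% decrease: 2771.428571 ÷ 0.309 ≈ 8969.

8969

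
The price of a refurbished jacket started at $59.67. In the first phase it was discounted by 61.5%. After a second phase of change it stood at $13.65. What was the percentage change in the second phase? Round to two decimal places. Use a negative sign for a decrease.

-40.58%

After the first phase: $59.67 × 0.385 = $22.97295.
Second-phase multiplier: $13.65 ÷ $22.97295 ≈ 0.594177.
That is a change of -40.58%.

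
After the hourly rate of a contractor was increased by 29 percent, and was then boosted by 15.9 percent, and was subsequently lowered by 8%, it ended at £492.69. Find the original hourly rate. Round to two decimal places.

£358.19

The overall multiplier applied was 1.29 × 1.159 × 0.92 = 1.3755012.
So the original hourly rate was £492.69 ÷ 1.3755012 ≈ £358.19.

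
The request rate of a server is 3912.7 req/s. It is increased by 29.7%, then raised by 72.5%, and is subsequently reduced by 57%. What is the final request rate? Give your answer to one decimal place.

3764.2 req/s

Apply the 29.7% increase: 3912.7 × 1.297 = 5074.7719.
Apply the 72.5% increase: 5074.7719 × 1.725 = 8753.9815275.
Apply the 57% decrease: 8753.9815275 × 0.43 = 3764.212056825 ≈ 3764.2.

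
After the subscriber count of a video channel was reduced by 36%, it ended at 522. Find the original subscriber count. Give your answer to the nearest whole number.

The overall multiplier applied was 0.64.
So the original subscriber count was 522 ÷ 0.64 ≈ 816.

816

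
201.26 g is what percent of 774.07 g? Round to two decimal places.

26.00%

201.26 g ÷ 774.07 g ≈ 26.00%.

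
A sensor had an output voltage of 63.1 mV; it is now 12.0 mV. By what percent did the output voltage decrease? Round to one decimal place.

81.0%

Change: 12.0 − 63.1 = -51.1.
Relative to the original: -51.1 ÷ 63.1 ≈ -81.0%.
So the output voltage decreased by 81.0%.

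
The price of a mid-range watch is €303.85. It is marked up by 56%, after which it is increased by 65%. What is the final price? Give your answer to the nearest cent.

Each change multiplies by a factor: 1.56 × 1.65 = 2.574.
€303.85 × 2.574 = €782.1099 ≈ €782.11.

€782.11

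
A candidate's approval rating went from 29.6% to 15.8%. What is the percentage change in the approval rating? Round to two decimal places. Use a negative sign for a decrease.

-46.62%

The change is 15.8 − 29.6 = -13.8 percentage points.
Relative to the original 29.6%, that is -13.8 ÷ 29.6 ≈ -46.62%.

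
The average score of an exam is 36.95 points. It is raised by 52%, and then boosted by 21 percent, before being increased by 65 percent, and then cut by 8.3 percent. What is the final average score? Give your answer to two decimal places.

102.82 points

After the 52% increase: 36.95 × 1.52 = 56.164.
After the 21% increase: 56.164 × 1.21 = 67.95844.
65% increase: 67.95844 × 1.65 = 112.131426.
8.3% decrease: 112.131426 × 0.917 = 102.824517642 ≈ 102.82.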